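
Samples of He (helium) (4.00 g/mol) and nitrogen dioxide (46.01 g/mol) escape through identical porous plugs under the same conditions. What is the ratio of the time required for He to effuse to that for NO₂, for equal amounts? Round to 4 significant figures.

Using Graham's law: t_He/t_NO₂ = √(M_He/M_NO₂) = √(4.00/46.01) = √0.08694 = 0.2949.

0.2949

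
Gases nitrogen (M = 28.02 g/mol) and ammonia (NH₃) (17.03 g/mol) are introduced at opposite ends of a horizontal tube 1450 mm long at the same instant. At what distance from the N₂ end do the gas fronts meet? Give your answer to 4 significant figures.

635.2 mm

In equal time, each gas travels a distance ∝ its rate ∝ 1/√M, so d_N₂/d_NH₃ = √(M_NH₃/M_N₂) = √(17.03/28.02) = 0.7796.
With d_N₂ + d_NH₃ = 1450 mm, d_NH₃ = 1450/(1 + 0.7796) = 814.8 mm.
d_N₂ = 1450 − 814.8 = 635.2 mm.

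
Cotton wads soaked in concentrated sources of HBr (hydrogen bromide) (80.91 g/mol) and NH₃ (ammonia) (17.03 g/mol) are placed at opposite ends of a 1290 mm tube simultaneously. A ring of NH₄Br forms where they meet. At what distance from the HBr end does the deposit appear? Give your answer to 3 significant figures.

Distances travelled in equal time are proportional to diffusion rates, so d_HBr/d_NH₃ = √(M_NH₃/M_HBr) = √(17.03/80.91) = 0.4588.
With d_HBr + d_NH₃ = 1290 mm, d_NH₃ = 1290/(1 + 0.4588) = 884.3 mm.
d_HBr = 1290 − 884.3 = 406 mm.

406 mm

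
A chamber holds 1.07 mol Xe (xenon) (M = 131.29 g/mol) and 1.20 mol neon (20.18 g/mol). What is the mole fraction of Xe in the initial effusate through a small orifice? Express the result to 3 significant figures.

0.259

Each component's effusion rate ∝ (its partial pressure)·(1/√M) ∝ n_i/√M_i.
So x_Xe in the escaping gas = (n_Xe/√M_Xe) / Σ(n_i/√M_i)
= (1.07/√131.29) / (1.07/√131.29 + 1.20/√20.18) = 0.09338/(0.09338 + 0.2671) = 0.259.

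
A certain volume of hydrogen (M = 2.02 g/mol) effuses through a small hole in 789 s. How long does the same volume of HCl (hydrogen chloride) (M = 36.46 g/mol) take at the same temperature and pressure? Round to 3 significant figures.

By Graham's law, t_HCl/t_H₂ = √(M_HCl/M_H₂) = √(36.46/2.02) = √18.05 = 4.248.
So the time for HCl is 789 × 4.248 = 3350 s.

3350 s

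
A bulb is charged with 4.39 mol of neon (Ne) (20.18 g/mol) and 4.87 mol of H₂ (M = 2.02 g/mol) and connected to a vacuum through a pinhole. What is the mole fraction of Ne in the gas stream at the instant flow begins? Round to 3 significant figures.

0.222

Rate_i ∝ x_i/√M_i (Graham's law weighted by mole fraction), so the effusate composition follows n_i/√M_i.
x_Ne(eff) = (n_Ne/√M_Ne) / (n_Ne/√M_Ne + n_H₂/√M_H₂)
= (4.39/√20.18) / (4.39/√20.18 + 4.87/√2.02) = 0.9772/(0.9772 + 3.427) = 0.222.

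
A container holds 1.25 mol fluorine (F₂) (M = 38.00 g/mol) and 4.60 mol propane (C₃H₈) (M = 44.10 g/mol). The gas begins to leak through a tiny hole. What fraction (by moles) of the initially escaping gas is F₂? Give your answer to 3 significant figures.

0.226

The effusion rate of species i is ∝ p_i/√M_i ∝ n_i/√M_i.
So x_F₂ in the escaping gas = (n_F₂/√M_F₂) / Σ(n_i/√M_i)
= (1.25/√38.00) / (1.25/√38.00 + 4.60/√44.10) = 0.2028/(0.2028 + 0.6927) = 0.226.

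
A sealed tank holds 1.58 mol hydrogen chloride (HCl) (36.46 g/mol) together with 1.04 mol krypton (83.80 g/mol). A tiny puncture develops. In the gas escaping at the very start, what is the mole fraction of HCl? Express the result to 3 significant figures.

0.697

The effusion rate of species i is ∝ p_i/√M_i ∝ n_i/√M_i.
Mole fraction of HCl in the effusate = (n_HCl/√M_HCl) / (n_HCl/√M_HCl + n_Kr/√M_Kr)
= (1.58/√36.46) / (1.58/√36.46 + 1.04/√83.80) = 0.2617/(0.2617 + 0.1136) = 0.697.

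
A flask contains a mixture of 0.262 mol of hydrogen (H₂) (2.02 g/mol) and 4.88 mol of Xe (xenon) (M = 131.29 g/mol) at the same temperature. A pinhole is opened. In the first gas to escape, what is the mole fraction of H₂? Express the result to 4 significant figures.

Effusion rate of each component ∝ n_i/√M_i (partial pressure × 1/√M).
So x_H₂ in the escaping gas = (n_H₂/√M_H₂) / Σ(n_i/√M_i)
= (0.262/√2.02) / (0.262/√2.02 + 4.88/√131.29) = 0.1843/(0.1843 + 0.4259) = 0.3021.

0.3021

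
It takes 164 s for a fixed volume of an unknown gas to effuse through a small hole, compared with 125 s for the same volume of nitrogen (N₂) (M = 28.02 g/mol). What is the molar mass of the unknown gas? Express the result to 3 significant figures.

48.2 g/mol

Graham's law gives t_X/t_N₂ = √(M_X/M_N₂).
164/125 = 1.312 = √(M_X/28.02)
M_X = 28.02 × 1.312² = 28.02 × 1.721 = 48.2 g/mol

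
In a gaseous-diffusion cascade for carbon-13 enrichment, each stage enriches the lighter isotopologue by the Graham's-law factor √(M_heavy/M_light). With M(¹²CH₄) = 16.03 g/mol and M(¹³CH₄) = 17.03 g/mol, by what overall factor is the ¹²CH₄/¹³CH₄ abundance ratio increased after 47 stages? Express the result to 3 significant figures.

After 47 stages the ratio has grown by (√(17.03/16.03))^47 = (17.03/16.03)^(47/2).
= 1.06238^(47/2) = 4.15.

4.15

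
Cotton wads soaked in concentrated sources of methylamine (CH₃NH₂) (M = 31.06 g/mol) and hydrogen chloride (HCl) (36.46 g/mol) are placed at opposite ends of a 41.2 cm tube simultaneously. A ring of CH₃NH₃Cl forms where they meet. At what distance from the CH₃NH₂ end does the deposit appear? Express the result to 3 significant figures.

In equal time, each gas travels a distance ∝ its rate ∝ 1/√M, so d_CH₃NH₂/d_HCl = √(M_HCl/M_CH₃NH₂) = √(36.46/31.06) = 1.083.
With d_CH₃NH₂ + d_HCl = 41.2 cm, d_HCl = 41.2/(1 + 1.083) = 19.77 cm.
d_CH₃NH₂ = 41.2 − 19.77 = 21.4 cm.

21.4 cm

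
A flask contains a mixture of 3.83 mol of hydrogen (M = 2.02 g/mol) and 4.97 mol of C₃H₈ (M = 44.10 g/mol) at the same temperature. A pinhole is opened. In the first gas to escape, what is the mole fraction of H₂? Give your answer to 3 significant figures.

Each component's effusion rate ∝ (its partial pressure)·(1/√M) ∝ n_i/√M_i.
Mole fraction of H₂ in the effusate = (n_H₂/√M_H₂) / (n_H₂/√M_H₂ + n_C₃H₈/√M_C₃H₈)
= (3.83/√2.02) / (3.83/√2.02 + 4.97/√44.10) = 2.695/(2.695 + 0.7484) = 0.783.

0.783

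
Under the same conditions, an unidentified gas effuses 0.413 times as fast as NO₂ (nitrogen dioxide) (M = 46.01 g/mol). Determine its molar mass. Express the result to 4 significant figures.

269.7 g/mol

Graham's law gives rate_X/rate_NO₂ = √(M_NO₂/M_X).
0.413 = √(46.01/M_X)
M_X = 46.01 / 0.413² = 46.01 / 0.1706 = 269.7 g/mol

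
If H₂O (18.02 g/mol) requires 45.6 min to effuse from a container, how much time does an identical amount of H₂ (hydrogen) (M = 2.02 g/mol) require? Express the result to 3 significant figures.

Using Graham's law: t_H₂/t_H₂O = √(M_H₂/M_H₂O) = √(2.02/18.02) = √0.1121 = 0.3348.
So the time for H₂ is 45.6 × 0.3348 = 15.3 min.

15.3 min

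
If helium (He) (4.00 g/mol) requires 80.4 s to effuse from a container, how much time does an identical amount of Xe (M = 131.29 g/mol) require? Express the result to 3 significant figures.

461 s

By Graham's law, t_Xe/t_He = √(M_Xe/M_He) = √(131.29/4.00) = √32.82 = 5.729.
So the time for Xe is 80.4 × 5.729 = 461 s.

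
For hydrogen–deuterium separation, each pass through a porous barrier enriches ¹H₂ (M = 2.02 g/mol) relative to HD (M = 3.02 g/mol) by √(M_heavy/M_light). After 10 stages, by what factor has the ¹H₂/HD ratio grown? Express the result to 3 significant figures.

7.47

Overall factor = α^10 with α = √(3.02/2.02), i.e. (3.02/2.02)^(10/2).
= 1.49505^5 = 7.47.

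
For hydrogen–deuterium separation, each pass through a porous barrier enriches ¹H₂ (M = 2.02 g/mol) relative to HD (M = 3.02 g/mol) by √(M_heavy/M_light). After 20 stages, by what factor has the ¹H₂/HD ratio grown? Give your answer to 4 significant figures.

55.79

Each stage multiplies the ratio by α = √(3.02/2.02), so after 20 stages the overall factor is α^20 = (3.02/2.02)^(20/2).
= 1.49505^10 = 55.79.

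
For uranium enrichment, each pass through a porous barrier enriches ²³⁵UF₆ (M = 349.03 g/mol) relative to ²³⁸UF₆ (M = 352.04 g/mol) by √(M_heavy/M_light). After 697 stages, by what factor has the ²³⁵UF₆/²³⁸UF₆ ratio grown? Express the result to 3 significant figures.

The single-stage factor is √(M_heavy/M_light), so 697 stages give [√(352.04/349.03)]^697 = (352.04/349.03)^(697/2).
= 1.00862^(697/2) = 19.9.

19.9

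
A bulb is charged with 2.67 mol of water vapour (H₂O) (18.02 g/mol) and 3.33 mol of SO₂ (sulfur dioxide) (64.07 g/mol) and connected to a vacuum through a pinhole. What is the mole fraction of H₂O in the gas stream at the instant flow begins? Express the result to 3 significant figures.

Each component's effusion rate ∝ (its partial pressure)·(1/√M) ∝ n_i/√M_i.
Mole fraction of H₂O in the effusate = (n_H₂O/√M_H₂O) / (n_H₂O/√M_H₂O + n_SO₂/√M_SO₂)
= (2.67/√18.02) / (2.67/√18.02 + 3.33/√64.07) = 0.6290/(0.6290 + 0.4160) = 0.602.

0.602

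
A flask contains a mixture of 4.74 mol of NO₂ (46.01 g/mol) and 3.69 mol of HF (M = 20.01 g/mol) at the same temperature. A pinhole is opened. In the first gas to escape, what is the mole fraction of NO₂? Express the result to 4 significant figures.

0.4586

Effusion rate of each component ∝ n_i/√M_i (partial pressure × 1/√M).
So x_NO₂ in the escaping gas = (n_NO₂/√M_NO₂) / Σ(n_i/√M_i)
= (4.74/√46.01) / (4.74/√46.01 + 3.69/√20.01) = 0.6988/(0.6988 + 0.8249) = 0.4586.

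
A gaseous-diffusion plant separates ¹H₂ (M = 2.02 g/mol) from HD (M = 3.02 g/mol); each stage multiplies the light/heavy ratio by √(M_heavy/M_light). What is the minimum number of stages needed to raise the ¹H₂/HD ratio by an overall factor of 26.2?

Per stage α = (3.02/2.02)^(1/2) = 1.49505^0.5, giving ln α = 0.2011.
Need α^N ≥ 26.2 ⇒ N ≥ ln(26.2) / ln α = 3.266 / 0.2011 = 16.24.
So at least 17 stages are needed.

17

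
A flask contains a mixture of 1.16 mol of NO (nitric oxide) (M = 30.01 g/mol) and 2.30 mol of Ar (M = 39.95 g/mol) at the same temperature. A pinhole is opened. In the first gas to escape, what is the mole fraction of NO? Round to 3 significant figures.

Each component's effusion rate ∝ (its partial pressure)·(1/√M) ∝ n_i/√M_i.
Mole fraction of NO in the effusate = (n_NO/√M_NO) / (n_NO/√M_NO + n_Ar/√M_Ar)
= (1.16/√30.01) / (1.16/√30.01 + 2.30/√39.95) = 0.2118/(0.2118 + 0.3639) = 0.368.

0.368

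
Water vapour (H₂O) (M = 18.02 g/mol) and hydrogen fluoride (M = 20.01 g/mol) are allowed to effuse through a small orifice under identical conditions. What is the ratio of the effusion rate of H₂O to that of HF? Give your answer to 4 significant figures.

1.054

From Graham's law, rate_H₂O/rate_HF = √(M_HF/M_H₂O) = √(20.01/18.02) = √1.110 = 1.054.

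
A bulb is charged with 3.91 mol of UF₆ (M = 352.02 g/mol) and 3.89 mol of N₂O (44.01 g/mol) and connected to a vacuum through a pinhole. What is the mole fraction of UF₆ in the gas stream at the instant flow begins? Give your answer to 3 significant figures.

0.262

Effusion rate of each component ∝ n_i/√M_i (partial pressure × 1/√M).
x_UF₆(eff) = (n_UF₆/√M_UF₆) / (n_UF₆/√M_UF₆ + n_N₂O/√M_N₂O)
= (3.91/√352.02) / (3.91/√352.02 + 3.89/√44.01) = 0.2084/(0.2084 + 0.5864) = 0.262.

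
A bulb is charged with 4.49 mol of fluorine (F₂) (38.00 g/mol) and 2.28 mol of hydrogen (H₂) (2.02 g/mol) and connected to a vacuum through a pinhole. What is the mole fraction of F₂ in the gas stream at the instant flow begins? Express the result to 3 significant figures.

0.312

Effusion rate of each component ∝ n_i/√M_i (partial pressure × 1/√M).
x_F₂(eff) = (n_F₂/√M_F₂) / (n_F₂/√M_F₂ + n_H₂/√M_H₂)
= (4.49/√38.00) / (4.49/√38.00 + 2.28/√2.02) = 0.7284/(0.7284 + 1.604) = 0.312.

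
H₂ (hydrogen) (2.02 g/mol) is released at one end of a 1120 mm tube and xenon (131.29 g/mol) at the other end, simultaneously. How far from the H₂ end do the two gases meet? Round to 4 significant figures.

996.4 mm

Distances travelled in equal time are proportional to diffusion rates, so d_H₂/d_Xe = √(M_Xe/M_H₂) = √(131.29/2.02) = 8.062.
With d_H₂ + d_Xe = 1120 mm, d_Xe = 1120/(1 + 8.062) = 123.6 mm.
d_H₂ = 1120 − 123.6 = 996.4 mm.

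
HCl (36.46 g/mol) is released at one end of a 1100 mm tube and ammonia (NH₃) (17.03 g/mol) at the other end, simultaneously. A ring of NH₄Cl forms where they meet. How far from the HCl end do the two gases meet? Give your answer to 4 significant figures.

In equal time, each gas travels a distance ∝ its rate ∝ 1/√M, so d_HCl/d_NH₃ = √(M_NH₃/M_HCl) = √(17.03/36.46) = 0.6834.
With d_HCl + d_NH₃ = 1100 mm, d_NH₃ = 1100/(1 + 0.6834) = 653.4 mm.
d_HCl = 1100 − 653.4 = 446.6 mm.

446.6 mm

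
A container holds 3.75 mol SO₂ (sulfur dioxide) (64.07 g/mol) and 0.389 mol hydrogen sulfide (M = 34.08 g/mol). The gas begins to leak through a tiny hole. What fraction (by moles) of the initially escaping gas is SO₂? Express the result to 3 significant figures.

0.875

Each component's effusion rate ∝ (its partial pressure)·(1/√M) ∝ n_i/√M_i.
Mole fraction of SO₂ in the effusate = (n_SO₂/√M_SO₂) / (n_SO₂/√M_SO₂ + n_H₂S/√M_H₂S)
= (3.75/√64.07) / (3.75/√64.07 + 0.389/√34.08) = 0.4685/(0.4685 + 0.06663) = 0.875.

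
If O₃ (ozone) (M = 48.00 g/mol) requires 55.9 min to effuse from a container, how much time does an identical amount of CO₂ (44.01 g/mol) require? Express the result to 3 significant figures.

From Graham's law, t_CO₂/t_O₃ = √(M_CO₂/M_O₃) = √(44.01/48.00) = √0.9169 = 0.9575.
So the time for CO₂ is 55.9 × 0.9575 = 53.5 min.

53.5 min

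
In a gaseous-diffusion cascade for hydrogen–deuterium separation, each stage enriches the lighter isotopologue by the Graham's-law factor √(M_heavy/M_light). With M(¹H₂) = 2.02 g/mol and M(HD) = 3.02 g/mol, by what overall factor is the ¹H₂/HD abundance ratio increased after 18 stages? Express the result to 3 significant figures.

Each stage multiplies the ratio by α = √(3.02/2.02), so after 18 stages the overall factor is α^18 = (3.02/2.02)^(18/2).
= 1.49505^9 = 37.3.

37.3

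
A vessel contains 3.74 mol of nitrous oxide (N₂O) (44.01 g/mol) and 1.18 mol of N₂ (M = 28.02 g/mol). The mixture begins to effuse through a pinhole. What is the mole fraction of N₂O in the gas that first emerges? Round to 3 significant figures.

0.717

Rate_i ∝ x_i/√M_i (Graham's law weighted by mole fraction), so the effusate composition follows n_i/√M_i.
So x_N₂O in the escaping gas = (n_N₂O/√M_N₂O) / Σ(n_i/√M_i)
= (3.74/√44.01) / (3.74/√44.01 + 1.18/√28.02) = 0.5638/(0.5638 + 0.2229) = 0.717.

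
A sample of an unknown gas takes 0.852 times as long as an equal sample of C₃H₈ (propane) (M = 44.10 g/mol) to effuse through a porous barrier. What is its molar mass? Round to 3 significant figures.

From Graham's law, t_X/t_C₃H₈ = √(M_X/M_C₃H₈).
0.852 = √(M_X/44.10)
M_X = 44.10 × 0.852² = 44.10 × 0.7259 = 32.0 g/mol

32.0 g/mol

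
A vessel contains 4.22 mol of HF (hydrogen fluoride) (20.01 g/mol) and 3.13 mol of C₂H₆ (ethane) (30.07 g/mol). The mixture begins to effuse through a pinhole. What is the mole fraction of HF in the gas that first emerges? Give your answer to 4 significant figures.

Rate_i ∝ x_i/√M_i (Graham's law weighted by mole fraction), so the effusate composition follows n_i/√M_i.
x_HF(eff) = (n_HF/√M_HF) / (n_HF/√M_HF + n_C₂H₆/√M_C₂H₆)
= (4.22/√20.01) / (4.22/√20.01 + 3.13/√30.07) = 0.9434/(0.9434 + 0.5708) = 0.6230.

0.6230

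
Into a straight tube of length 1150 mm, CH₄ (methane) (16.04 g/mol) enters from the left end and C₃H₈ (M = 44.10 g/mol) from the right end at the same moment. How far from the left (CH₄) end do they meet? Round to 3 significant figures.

717 mm

Graham's law gives d_CH₄/d_C₃H₈ = rate_CH₄/rate_C₃H₈ = √(M_C₃H₈/M_CH₄) = √(44.10/16.04) = 1.658.
With d_CH₄ + d_C₃H₈ = 1150 mm, d_C₃H₈ = 1150/(1 + 1.658) = 432.6 mm.
d_CH₄ = 1150 − 432.6 = 717 mm.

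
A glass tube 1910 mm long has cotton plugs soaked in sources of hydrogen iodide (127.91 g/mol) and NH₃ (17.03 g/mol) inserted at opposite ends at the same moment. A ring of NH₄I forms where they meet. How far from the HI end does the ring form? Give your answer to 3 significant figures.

In equal time, each gas travels a distance ∝ its rate ∝ 1/√M, so d_HI/d_NH₃ = √(M_NH₃/M_HI) = √(17.03/127.91) = 0.3649.
With d_HI + d_NH₃ = 1910 mm, d_NH₃ = 1910/(1 + 0.3649) = 1399 mm.
d_HI = 1910 − 1399 = 511 mm.

511 mm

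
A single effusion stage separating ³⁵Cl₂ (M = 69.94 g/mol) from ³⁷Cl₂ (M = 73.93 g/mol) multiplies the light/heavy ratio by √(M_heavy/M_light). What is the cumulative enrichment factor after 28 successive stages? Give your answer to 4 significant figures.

2.174

After 28 stages the ratio has grown by (√(73.93/69.94))^28 = (73.93/69.94)^(28/2).
= 1.05705^14 = 2.174.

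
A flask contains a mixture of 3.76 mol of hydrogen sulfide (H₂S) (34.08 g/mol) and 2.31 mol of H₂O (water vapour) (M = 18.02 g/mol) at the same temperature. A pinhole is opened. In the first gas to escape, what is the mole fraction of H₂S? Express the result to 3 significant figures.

0.542

The effusion rate of species i is ∝ p_i/√M_i ∝ n_i/√M_i.
Mole fraction of H₂S in the effusate = (n_H₂S/√M_H₂S) / (n_H₂S/√M_H₂S + n_H₂O/√M_H₂O)
= (3.76/√34.08) / (3.76/√34.08 + 2.31/√18.02) = 0.6441/(0.6441 + 0.5442) = 0.542.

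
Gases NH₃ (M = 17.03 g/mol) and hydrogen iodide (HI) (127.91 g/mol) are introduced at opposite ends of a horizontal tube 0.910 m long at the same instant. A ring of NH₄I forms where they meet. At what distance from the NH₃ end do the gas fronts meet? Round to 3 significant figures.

In equal time, each gas travels a distance ∝ its rate ∝ 1/√M, so d_NH₃/d_HI = √(M_HI/M_NH₃) = √(127.91/17.03) = 2.741.
With d_NH₃ + d_HI = 0.910 m, d_HI = 0.910/(1 + 2.741) = 0.2433 m.
d_NH₃ = 0.910 − 0.2433 = 0.667 m.

0.667 m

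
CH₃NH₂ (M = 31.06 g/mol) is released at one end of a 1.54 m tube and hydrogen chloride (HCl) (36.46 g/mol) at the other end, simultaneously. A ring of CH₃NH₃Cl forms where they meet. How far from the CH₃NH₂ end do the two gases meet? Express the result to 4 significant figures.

0.8008 m

Distances travelled in equal time are proportional to diffusion rates, so d_CH₃NH₂/d_HCl = √(M_HCl/M_CH₃NH₂) = √(36.46/31.06) = 1.083.
With d_CH₃NH₂ + d_HCl = 1.54 m, d_HCl = 1.54/(1 + 1.083) = 0.7392 m.
d_CH₃NH₂ = 1.54 − 0.7392 = 0.8008 m.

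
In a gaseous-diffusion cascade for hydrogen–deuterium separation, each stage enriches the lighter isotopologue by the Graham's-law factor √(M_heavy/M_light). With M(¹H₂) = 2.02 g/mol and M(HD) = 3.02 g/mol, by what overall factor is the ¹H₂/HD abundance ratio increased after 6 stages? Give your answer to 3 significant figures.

After 6 stages the ratio has grown by (√(3.02/2.02))^6 = (3.02/2.02)^(6/2).
= 1.49505^3 = 3.34.

3.34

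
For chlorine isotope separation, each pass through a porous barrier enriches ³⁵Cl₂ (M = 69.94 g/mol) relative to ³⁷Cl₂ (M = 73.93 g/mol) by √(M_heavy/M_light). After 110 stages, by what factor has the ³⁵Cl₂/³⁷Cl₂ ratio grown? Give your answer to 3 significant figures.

21.1

Overall factor = α^110 with α = √(73.93/69.94), i.e. (73.93/69.94)^(110/2).
= 1.05705^55 = 21.1.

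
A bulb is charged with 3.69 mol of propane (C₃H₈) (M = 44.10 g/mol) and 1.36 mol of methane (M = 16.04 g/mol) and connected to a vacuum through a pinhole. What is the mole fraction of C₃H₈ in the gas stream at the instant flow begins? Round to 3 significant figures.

0.621

Effusion rate of each component ∝ n_i/√M_i (partial pressure × 1/√M).
So x_C₃H₈ in the escaping gas = (n_C₃H₈/√M_C₃H₈) / Σ(n_i/√M_i)
= (3.69/√44.10) / (3.69/√44.10 + 1.36/√16.04) = 0.5557/(0.5557 + 0.3396) = 0.621.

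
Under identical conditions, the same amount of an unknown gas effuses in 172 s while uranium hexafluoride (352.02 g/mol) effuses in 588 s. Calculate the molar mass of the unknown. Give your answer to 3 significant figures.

Graham's law gives t_X/t_UF₆ = √(M_X/M_UF₆).
172/588 = 0.2925 = √(M_X/352.02)
M_X = 352.02 × 0.2925² = 352.02 × 0.08557 = 30.1 g/mol

30.1 g/mol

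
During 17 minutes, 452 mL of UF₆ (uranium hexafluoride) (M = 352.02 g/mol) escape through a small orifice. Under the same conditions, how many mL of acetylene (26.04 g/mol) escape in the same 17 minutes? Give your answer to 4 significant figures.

1662 mL

From Graham's law, rate_C₂H₂/rate_UF₆ = √(M_UF₆/M_C₂H₂) = √(352.02/26.04) = √13.52 = 3.677.
So the volume for C₂H₂ is 452 × 3.677 = 1662 mL.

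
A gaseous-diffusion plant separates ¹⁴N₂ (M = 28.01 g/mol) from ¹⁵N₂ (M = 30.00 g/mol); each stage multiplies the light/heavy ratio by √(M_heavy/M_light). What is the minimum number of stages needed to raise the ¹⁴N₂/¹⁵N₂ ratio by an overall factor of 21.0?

Single-stage factor α = √(30.00/28.01), so ln α = ½ ln(1.07105) = 0.03432.
Need α^N ≥ 21.0 ⇒ N ≥ ln(21.0) / ln α = 3.045 / 0.03432 = 88.72.
Minimum whole number of stages: N = 89.

89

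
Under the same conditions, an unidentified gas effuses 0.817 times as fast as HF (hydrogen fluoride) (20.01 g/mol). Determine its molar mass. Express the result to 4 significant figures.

29.98 g/mol

From Graham's law, rate_X/rate_HF = √(M_HF/M_X).
0.817 = √(20.01/M_X)
M_X = 20.01 / 0.817² = 20.01 / 0.6675 = 29.98 g/mol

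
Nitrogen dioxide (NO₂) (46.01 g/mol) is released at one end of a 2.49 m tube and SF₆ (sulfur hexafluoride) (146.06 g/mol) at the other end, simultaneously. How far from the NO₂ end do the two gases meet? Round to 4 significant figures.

1.595 m

Graham's law gives d_NO₂/d_SF₆ = rate_NO₂/rate_SF₆ = √(M_SF₆/M_NO₂) = √(146.06/46.01) = 1.782.
With d_NO₂ + d_SF₆ = 2.49 m, d_SF₆ = 2.49/(1 + 1.782) = 0.8951 m.
d_NO₂ = 2.49 − 0.8951 = 1.595 m.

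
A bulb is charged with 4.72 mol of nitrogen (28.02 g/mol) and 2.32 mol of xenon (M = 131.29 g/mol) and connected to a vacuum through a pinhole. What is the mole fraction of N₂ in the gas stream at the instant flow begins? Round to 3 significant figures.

Effusion rate of each component ∝ n_i/√M_i (partial pressure × 1/√M).
So x_N₂ in the escaping gas = (n_N₂/√M_N₂) / Σ(n_i/√M_i)
= (4.72/√28.02) / (4.72/√28.02 + 2.32/√131.29) = 0.8917/(0.8917 + 0.2025) = 0.815.

0.815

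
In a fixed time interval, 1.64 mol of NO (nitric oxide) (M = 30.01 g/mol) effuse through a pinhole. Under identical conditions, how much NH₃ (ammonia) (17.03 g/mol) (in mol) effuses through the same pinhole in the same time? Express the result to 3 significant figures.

From Graham's law, rate_NH₃/rate_NO = √(M_NO/M_NH₃) = √(30.01/17.03) = √1.762 = 1.327.
So the amount for NH₃ is 1.64 × 1.327 = 2.18 mol.

2.18 mol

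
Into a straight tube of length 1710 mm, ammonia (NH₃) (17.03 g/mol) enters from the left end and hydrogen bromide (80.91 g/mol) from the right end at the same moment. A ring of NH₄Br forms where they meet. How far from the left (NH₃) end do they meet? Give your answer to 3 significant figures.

Distances travelled in equal time are proportional to diffusion rates, so d_NH₃/d_HBr = √(M_HBr/M_NH₃) = √(80.91/17.03) = 2.180.
With d_NH₃ + d_HBr = 1710 mm, d_HBr = 1710/(1 + 2.180) = 537.8 mm.
d_NH₃ = 1710 − 537.8 = 1170 mm.

1170 mm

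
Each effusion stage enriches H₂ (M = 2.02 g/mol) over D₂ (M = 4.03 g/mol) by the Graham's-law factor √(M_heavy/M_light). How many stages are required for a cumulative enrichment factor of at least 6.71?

6

Single-stage factor α = √(4.03/2.02), so ln α = ½ ln(1.99505) = 0.3453.
Need α^N ≥ 6.71 ⇒ N ≥ ln(6.71) / ln α = 1.904 / 0.3453 = 5.51.
Rounding up, N = 6 stages.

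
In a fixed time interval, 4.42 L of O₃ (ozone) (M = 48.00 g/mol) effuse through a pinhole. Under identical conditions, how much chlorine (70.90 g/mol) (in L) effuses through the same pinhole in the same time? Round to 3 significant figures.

3.64 L

From Graham's law, rate_Cl₂/rate_O₃ = √(M_O₃/M_Cl₂) = √(48.00/70.90) = √0.6770 = 0.8228.
So the volume for Cl₂ is 4.42 × 0.8228 = 3.64 L.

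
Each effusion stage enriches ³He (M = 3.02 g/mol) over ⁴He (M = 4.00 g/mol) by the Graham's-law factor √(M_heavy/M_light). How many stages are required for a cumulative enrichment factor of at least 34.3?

26

Single-stage factor α = √(4.00/3.02), so ln α = ½ ln(1.32450) = 0.1405.
Need α^N ≥ 34.3 ⇒ N ≥ ln(34.3) / ln α = 3.535 / 0.1405 = 25.16.
So at least 26 stages are needed.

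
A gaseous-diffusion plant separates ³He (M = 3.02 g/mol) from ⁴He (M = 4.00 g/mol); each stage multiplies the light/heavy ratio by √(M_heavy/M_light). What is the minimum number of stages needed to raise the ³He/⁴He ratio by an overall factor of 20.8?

Per stage α = (4.00/3.02)^(1/2) = 1.32450^0.5, giving ln α = 0.1405.
Need α^N ≥ 20.8 ⇒ N ≥ ln(20.8) / ln α = 3.035 / 0.1405 = 21.60.
So at least 22 stages are needed.

22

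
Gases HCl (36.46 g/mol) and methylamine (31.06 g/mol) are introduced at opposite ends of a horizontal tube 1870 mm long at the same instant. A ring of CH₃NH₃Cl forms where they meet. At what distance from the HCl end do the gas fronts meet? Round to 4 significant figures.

897.6 mm

In equal time, each gas travels a distance ∝ its rate ∝ 1/√M, so d_HCl/d_CH₃NH₂ = √(M_CH₃NH₂/M_HCl) = √(31.06/36.46) = 0.9230.
With d_HCl + d_CH₃NH₂ = 1870 mm, d_CH₃NH₂ = 1870/(1 + 0.9230) = 972.4 mm.
d_HCl = 1870 − 972.4 = 897.6 mm.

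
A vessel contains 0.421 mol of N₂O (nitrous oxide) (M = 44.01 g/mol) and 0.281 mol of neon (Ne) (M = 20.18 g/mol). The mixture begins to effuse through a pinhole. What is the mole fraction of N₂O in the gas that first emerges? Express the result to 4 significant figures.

0.5036

The effusion rate of species i is ∝ p_i/√M_i ∝ n_i/√M_i.
Mole fraction of N₂O in the effusate = (n_N₂O/√M_N₂O) / (n_N₂O/√M_N₂O + n_Ne/√M_Ne)
= (0.421/√44.01) / (0.421/√44.01 + 0.281/√20.18) = 0.06346/(0.06346 + 0.06255) = 0.5036.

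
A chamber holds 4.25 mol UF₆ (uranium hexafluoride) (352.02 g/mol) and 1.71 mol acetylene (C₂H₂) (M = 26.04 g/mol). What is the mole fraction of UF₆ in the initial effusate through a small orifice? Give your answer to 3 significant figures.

The effusion rate of species i is ∝ p_i/√M_i ∝ n_i/√M_i.
x_UF₆(eff) = (n_UF₆/√M_UF₆) / (n_UF₆/√M_UF₆ + n_C₂H₂/√M_C₂H₂)
= (4.25/√352.02) / (4.25/√352.02 + 1.71/√26.04) = 0.2265/(0.2265 + 0.3351) = 0.403.

0.403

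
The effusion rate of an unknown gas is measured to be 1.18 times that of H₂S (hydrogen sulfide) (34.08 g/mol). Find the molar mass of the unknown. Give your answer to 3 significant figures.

24.5 g/mol

Graham's law gives rate_X/rate_H₂S = √(M_H₂S/M_X).
1.18 = √(34.08/M_X)
M_X = 34.08 / 1.18² = 34.08 / 1.392 = 24.5 g/mol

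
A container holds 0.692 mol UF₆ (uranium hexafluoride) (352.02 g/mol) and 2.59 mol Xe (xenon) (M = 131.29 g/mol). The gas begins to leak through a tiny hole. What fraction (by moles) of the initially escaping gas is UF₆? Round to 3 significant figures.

Each component's effusion rate ∝ (its partial pressure)·(1/√M) ∝ n_i/√M_i.
x_UF₆(eff) = (n_UF₆/√M_UF₆) / (n_UF₆/√M_UF₆ + n_Xe/√M_Xe)
= (0.692/√352.02) / (0.692/√352.02 + 2.59/√131.29) = 0.03688/(0.03688 + 0.2260) = 0.140.

0.140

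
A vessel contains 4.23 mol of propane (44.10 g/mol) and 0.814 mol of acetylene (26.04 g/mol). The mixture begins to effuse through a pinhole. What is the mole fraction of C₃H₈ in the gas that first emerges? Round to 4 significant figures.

Effusion rate of each component ∝ n_i/√M_i (partial pressure × 1/√M).
Mole fraction of C₃H₈ in the effusate = (n_C₃H₈/√M_C₃H₈) / (n_C₃H₈/√M_C₃H₈ + n_C₂H₂/√M_C₂H₂)
= (4.23/√44.10) / (4.23/√44.10 + 0.814/√26.04) = 0.6370/(0.6370 + 0.1595) = 0.7997.

0.7997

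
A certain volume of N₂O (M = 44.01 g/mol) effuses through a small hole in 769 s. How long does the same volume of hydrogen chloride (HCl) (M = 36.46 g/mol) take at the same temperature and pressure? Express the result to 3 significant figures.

From Graham's law, t_HCl/t_N₂O = √(M_HCl/M_N₂O) = √(36.46/44.01) = √0.8284 = 0.9102.
So the time for HCl is 769 × 0.9102 = 700 s.

700 s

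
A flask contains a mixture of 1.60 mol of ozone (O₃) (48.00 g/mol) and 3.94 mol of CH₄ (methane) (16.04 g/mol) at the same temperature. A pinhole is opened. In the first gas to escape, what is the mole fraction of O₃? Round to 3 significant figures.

0.190

The effusion rate of species i is ∝ p_i/√M_i ∝ n_i/√M_i.
x_O₃(eff) = (n_O₃/√M_O₃) / (n_O₃/√M_O₃ + n_CH₄/√M_CH₄)
= (1.60/√48.00) / (1.60/√48.00 + 3.94/√16.04) = 0.2309/(0.2309 + 0.9838) = 0.190.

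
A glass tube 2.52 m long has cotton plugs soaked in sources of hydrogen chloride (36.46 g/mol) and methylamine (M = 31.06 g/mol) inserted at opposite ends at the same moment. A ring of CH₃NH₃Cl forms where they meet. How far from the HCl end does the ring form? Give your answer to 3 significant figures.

The fronts meet when d_HCl + d_CH₃NH₂ = L with d_HCl/d_CH₃NH₂ = √(M_CH₃NH₂/M_HCl) (Graham's law). Here √(M_CH₃NH₂/M_HCl) = √(31.06/36.46) = 0.9230.
With d_HCl + d_CH₃NH₂ = 2.52 m, d_CH₃NH₂ = 2.52/(1 + 0.9230) = 1.310 m.
d_HCl = 2.52 − 1.310 = 1.21 m.

1.21 m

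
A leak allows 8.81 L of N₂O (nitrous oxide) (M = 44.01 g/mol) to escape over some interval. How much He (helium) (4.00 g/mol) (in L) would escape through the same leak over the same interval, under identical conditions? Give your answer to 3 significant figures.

By Graham's law, rate_He/rate_N₂O = √(M_N₂O/M_He) = √(44.01/4.00) = √11.00 = 3.317.
So the volume for He is 8.81 × 3.317 = 29.2 L.

29.2 L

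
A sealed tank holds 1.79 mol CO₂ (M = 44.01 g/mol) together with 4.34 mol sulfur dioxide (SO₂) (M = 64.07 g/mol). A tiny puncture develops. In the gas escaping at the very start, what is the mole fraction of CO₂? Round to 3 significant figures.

The effusion rate of species i is ∝ p_i/√M_i ∝ n_i/√M_i.
x_CO₂(eff) = (n_CO₂/√M_CO₂) / (n_CO₂/√M_CO₂ + n_SO₂/√M_SO₂)
= (1.79/√44.01) / (1.79/√44.01 + 4.34/√64.07) = 0.2698/(0.2698 + 0.5422) = 0.332.

0.332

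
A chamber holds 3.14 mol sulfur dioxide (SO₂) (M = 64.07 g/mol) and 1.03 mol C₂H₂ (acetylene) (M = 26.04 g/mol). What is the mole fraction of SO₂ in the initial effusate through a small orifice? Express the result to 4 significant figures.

0.6603

Rate_i ∝ x_i/√M_i (Graham's law weighted by mole fraction), so the effusate composition follows n_i/√M_i.
So x_SO₂ in the escaping gas = (n_SO₂/√M_SO₂) / Σ(n_i/√M_i)
= (3.14/√64.07) / (3.14/√64.07 + 1.03/√26.04) = 0.3923/(0.3923 + 0.2018) = 0.6603.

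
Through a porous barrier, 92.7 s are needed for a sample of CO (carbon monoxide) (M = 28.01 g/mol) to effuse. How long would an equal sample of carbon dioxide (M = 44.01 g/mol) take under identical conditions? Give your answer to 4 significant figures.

116.2 s

From Graham's law, t_CO₂/t_CO = √(M_CO₂/M_CO) = √(44.01/28.01) = √1.571 = 1.253.
So the time for CO₂ is 92.7 × 1.253 = 116.2 s.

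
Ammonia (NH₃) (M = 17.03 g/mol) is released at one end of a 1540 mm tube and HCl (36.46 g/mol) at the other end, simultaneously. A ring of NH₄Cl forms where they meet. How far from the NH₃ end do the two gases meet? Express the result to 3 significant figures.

Graham's law gives d_NH₃/d_HCl = rate_NH₃/rate_HCl = √(M_HCl/M_NH₃) = √(36.46/17.03) = 1.463.
With d_NH₃ + d_HCl = 1540 mm, d_HCl = 1540/(1 + 1.463) = 625.2 mm.
d_NH₃ = 1540 − 625.2 = 915 mm.

915 mm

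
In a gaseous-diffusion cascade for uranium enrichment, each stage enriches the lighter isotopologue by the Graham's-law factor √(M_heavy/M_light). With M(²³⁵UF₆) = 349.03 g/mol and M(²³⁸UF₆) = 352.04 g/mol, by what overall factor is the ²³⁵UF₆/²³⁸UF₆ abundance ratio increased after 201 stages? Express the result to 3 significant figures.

Overall factor = α^201 with α = √(352.04/349.03), i.e. (352.04/349.03)^(201/2).
= 1.00862^(201/2) = 2.37.

2.37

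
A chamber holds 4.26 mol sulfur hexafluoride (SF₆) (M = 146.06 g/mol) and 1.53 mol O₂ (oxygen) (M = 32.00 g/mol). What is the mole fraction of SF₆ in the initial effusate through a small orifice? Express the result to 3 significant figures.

The effusion rate of species i is ∝ p_i/√M_i ∝ n_i/√M_i.
So x_SF₆ in the escaping gas = (n_SF₆/√M_SF₆) / Σ(n_i/√M_i)
= (4.26/√146.06) / (4.26/√146.06 + 1.53/√32.00) = 0.3525/(0.3525 + 0.2705) = 0.566.

0.566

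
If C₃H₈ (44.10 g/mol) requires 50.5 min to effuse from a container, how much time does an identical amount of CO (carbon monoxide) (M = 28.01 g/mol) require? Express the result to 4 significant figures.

Since effusion rate ∝ 1/√M, t_CO/t_C₃H₈ = √(M_CO/M_C₃H₈) = √(28.01/44.10) = √0.6351 = 0.7970.
So the time for CO is 50.5 × 0.7970 = 40.25 min.

40.25 min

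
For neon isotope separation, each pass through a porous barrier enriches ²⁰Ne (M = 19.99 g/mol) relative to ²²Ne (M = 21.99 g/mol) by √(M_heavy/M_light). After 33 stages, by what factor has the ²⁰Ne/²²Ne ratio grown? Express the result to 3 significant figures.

Each stage multiplies the ratio by α = √(21.99/19.99), so after 33 stages the overall factor is α^33 = (21.99/19.99)^(33/2).
= 1.10005^(33/2) = 4.82.

4.82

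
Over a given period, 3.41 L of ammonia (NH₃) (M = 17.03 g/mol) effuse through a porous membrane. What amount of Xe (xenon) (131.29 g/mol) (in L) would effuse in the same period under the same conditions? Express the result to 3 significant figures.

Since effusion rate ∝ 1/√M, rate_Xe/rate_NH₃ = √(M_NH₃/M_Xe) = √(17.03/131.29) = √0.1297 = 0.3602.
So the volume for Xe is 3.41 × 0.3602 = 1.23 L.

1.23 L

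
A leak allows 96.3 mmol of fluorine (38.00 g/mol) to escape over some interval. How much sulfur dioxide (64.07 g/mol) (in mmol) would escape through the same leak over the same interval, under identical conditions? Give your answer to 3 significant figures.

Since effusion rate ∝ 1/√M, rate_SO₂/rate_F₂ = √(M_F₂/M_SO₂) = √(38.00/64.07) = √0.5931 = 0.7701.
So the amount for SO₂ is 96.3 × 0.7701 = 74.2 mmol.

74.2 mmol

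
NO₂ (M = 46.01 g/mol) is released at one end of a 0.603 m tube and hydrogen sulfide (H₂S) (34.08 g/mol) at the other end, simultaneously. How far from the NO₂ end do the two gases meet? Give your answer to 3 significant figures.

The fronts meet when d_NO₂ + d_H₂S = L with d_NO₂/d_H₂S = √(M_H₂S/M_NO₂) (Graham's law). Here √(M_H₂S/M_NO₂) = √(34.08/46.01) = 0.8606.
With d_NO₂ + d_H₂S = 0.603 m, d_H₂S = 0.603/(1 + 0.8606) = 0.3241 m.
d_NO₂ = 0.603 − 0.3241 = 0.279 m.

0.279 m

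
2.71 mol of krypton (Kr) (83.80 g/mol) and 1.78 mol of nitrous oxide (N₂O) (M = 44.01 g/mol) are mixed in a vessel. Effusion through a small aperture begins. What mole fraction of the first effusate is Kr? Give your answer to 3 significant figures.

0.525

The effusion rate of species i is ∝ p_i/√M_i ∝ n_i/√M_i.
So x_Kr in the escaping gas = (n_Kr/√M_Kr) / Σ(n_i/√M_i)
= (2.71/√83.80) / (2.71/√83.80 + 1.78/√44.01) = 0.2960/(0.2960 + 0.2683) = 0.525.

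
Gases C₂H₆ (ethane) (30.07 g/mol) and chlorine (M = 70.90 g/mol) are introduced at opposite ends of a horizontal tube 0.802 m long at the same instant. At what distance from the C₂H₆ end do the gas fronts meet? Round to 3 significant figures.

0.486 m

The fronts meet when d_C₂H₆ + d_Cl₂ = L with d_C₂H₆/d_Cl₂ = √(M_Cl₂/M_C₂H₆) (Graham's law). Here √(M_Cl₂/M_C₂H₆) = √(70.90/30.07) = 1.536.
With d_C₂H₆ + d_Cl₂ = 0.802 m, d_Cl₂ = 0.802/(1 + 1.536) = 0.3163 m.
d_C₂H₆ = 0.802 − 0.3163 = 0.486 m.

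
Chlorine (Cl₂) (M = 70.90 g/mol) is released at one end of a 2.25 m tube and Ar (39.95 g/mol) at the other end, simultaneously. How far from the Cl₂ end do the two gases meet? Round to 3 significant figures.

0.965 m

The fronts meet when d_Cl₂ + d_Ar = L with d_Cl₂/d_Ar = √(M_Ar/M_Cl₂) (Graham's law). Here √(M_Ar/M_Cl₂) = √(39.95/70.90) = 0.7506.
With d_Cl₂ + d_Ar = 2.25 m, d_Ar = 2.25/(1 + 0.7506) = 1.285 m.
d_Cl₂ = 2.25 − 1.285 = 0.965 m.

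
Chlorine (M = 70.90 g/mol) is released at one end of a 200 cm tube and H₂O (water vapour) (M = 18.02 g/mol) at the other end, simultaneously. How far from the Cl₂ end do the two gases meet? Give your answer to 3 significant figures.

In equal time, each gas travels a distance ∝ its rate ∝ 1/√M, so d_Cl₂/d_H₂O = √(M_H₂O/M_Cl₂) = √(18.02/70.90) = 0.5041.
With d_Cl₂ + d_H₂O = 200 cm, d_H₂O = 200/(1 + 0.5041) = 133.0 cm.
d_Cl₂ = 200 − 133.0 = 67.0 cm.

67.0 cm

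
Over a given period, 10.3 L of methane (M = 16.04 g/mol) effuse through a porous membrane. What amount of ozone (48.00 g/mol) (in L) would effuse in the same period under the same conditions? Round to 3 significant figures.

Graham's law gives rate_O₃/rate_CH₄ = √(M_CH₄/M_O₃) = √(16.04/48.00) = √0.3342 = 0.5781.
So the volume for O₃ is 10.3 × 0.5781 = 5.95 L.

5.95 L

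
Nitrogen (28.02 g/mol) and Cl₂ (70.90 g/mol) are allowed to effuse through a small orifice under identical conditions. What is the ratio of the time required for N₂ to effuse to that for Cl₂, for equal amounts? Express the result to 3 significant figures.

0.629

Since effusion rate ∝ 1/√M, t_N₂/t_Cl₂ = √(M_N₂/M_Cl₂) = √(28.02/70.90) = √0.3952 = 0.629.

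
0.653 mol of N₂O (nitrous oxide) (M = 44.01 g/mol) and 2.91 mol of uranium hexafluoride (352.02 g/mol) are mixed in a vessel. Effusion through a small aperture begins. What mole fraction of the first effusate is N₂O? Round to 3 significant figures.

0.388

The effusion rate of species i is ∝ p_i/√M_i ∝ n_i/√M_i.
So x_N₂O in the escaping gas = (n_N₂O/√M_N₂O) / Σ(n_i/√M_i)
= (0.653/√44.01) / (0.653/√44.01 + 2.91/√352.02) = 0.09843/(0.09843 + 0.1551) = 0.388.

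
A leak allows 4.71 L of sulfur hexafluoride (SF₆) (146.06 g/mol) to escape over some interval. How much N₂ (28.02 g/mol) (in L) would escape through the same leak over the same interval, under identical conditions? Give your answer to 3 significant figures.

10.8 L

From Graham's law, rate_N₂/rate_SF₆ = √(M_SF₆/M_N₂) = √(146.06/28.02) = √5.213 = 2.283.
So the volume for N₂ is 4.71 × 2.283 = 10.8 L.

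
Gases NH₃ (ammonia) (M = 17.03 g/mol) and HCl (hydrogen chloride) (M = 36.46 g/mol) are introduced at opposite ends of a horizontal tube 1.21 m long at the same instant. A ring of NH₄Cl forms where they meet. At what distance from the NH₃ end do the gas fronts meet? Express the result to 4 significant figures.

0.7188 m

Distances travelled in equal time are proportional to diffusion rates, so d_NH₃/d_HCl = √(M_HCl/M_NH₃) = √(36.46/17.03) = 1.463.
With d_NH₃ + d_HCl = 1.21 m, d_HCl = 1.21/(1 + 1.463) = 0.4912 m.
d_NH₃ = 1.21 − 0.4912 = 0.7188 m.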